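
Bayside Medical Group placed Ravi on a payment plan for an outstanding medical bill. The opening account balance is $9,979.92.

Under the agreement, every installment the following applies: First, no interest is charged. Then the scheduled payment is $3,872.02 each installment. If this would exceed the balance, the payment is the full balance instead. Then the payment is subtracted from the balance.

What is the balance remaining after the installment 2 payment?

Installment 1: opening $9,979.92; payment $3,872.02; balance $6,107.90
Installment 2: opening $6,107.90; payment $3,872.02; balance $2,235.88

$2,235.88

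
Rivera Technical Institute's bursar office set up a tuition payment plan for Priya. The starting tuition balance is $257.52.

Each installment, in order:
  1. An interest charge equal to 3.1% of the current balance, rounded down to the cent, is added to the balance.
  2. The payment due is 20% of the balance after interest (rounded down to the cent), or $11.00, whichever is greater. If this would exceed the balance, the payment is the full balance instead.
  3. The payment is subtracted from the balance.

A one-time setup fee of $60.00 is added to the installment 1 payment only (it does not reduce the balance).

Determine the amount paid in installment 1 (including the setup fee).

Installment 1: $257.52 +$7.98 interest = $265.50; pay $53.10 (+ $60.00 fee) → $212.40

$113.10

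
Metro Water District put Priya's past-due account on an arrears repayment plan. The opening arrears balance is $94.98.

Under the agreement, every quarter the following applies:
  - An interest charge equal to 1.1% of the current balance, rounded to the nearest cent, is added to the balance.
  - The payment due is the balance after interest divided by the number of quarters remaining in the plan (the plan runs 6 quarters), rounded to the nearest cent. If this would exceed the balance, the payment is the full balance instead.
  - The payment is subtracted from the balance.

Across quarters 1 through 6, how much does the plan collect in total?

# | Opening | Interest | Payment | End bal
1 | $94.98 | $1.04 | $16.00 | $80.02
2 | $80.02 | $0.88 | $16.18 | $64.72
3 | $64.72 | $0.71 | $16.36 | $49.07
4 | $49.07 | $0.54 | $16.54 | $33.07
5 | $33.07 | $0.36 | $16.72 | $16.71
6 | $16.71 | $0.18 | $16.89 | $0.00
Total paid: $98.69

$98.69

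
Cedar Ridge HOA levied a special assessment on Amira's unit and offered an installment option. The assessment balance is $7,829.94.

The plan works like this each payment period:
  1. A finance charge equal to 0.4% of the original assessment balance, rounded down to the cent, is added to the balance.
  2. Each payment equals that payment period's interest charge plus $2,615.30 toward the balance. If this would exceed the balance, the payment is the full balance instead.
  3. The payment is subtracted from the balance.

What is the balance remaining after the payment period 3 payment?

Payment period 1: opening $7,829.94; interest $31.31 → $7,861.25; payment $2,646.61; balance $5,214.64
Payment period 2: opening $5,214.64; interest $31.31 → $5,245.95; payment $2,646.61; balance $2,599.34
Payment period 3: opening $2,599.34; interest $31.31 → $2,630.65; payment $2,630.65; balance $0.00

$0.00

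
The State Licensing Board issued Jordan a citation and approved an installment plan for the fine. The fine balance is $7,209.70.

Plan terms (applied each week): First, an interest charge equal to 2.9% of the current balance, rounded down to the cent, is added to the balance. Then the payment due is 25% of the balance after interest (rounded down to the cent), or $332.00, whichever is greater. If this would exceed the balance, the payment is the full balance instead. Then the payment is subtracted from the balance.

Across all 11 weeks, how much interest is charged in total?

Week 1: opening $7,209.70; interest $209.08 → $7,418.78; payment $1,854.69; balance $5,564.09
Week 2: opening $5,564.09; interest $161.35 → $5,725.44; payment $1,431.36; balance $4,294.08
Week 3: opening $4,294.08; interest $124.52 → $4,418.60; payment $1,104.65; balance $3,313.95
Week 4: opening $3,313.95; interest $96.10 → $3,410.05; payment $852.51; balance $2,557.54
Week 5: opening $2,557.54; interest $74.16 → $2,631.70; payment $657.92; balance $1,973.78
Week 6: opening $1,973.78; interest $57.23 → $2,031.01; payment $507.75; balance $1,523.26
Week 7: opening $1,523.26; interest $44.17 → $1,567.43; payment $391.85; balance $1,175.58
Week 8: opening $1,175.58; interest $34.09 → $1,209.67; payment $332.00; balance $877.67
Week 9: opening $877.67; interest $25.45 → $903.12; payment $332.00; balance $571.12
Week 10: opening $571.12; interest $16.56 → $587.68; payment $332.00; balance $255.68
Week 11: opening $255.68; interest $7.41 → $263.09; payment $263.09; balance $0.00
Total interest: $209.08 + $161.35 + $124.52 + $96.10 + $74.16 + $57.23 + $44.17 + $34.09 + $25.45 + $16.56 + $7.41 = $850.12

$850.12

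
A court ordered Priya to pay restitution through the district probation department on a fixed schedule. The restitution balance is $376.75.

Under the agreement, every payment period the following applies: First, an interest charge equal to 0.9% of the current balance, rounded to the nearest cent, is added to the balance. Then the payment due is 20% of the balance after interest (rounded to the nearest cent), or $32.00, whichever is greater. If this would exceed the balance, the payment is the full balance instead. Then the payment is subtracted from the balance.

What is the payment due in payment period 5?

Payment period 1: $376.75 +$3.39 interest = $380.14; pay $76.03 → $304.11
Payment period 2: $304.11 +$2.74 interest = $306.85; pay $61.37 → $245.48
Payment period 3: $245.48 +$2.21 interest = $247.69; pay $49.54 → $198.15
Payment period 4: $198.15 +$1.78 interest = $199.93; pay $39.99 → $159.94
Payment period 5: $159.94 +$1.44 interest = $161.38; pay $32.28 → $129.10

$32.28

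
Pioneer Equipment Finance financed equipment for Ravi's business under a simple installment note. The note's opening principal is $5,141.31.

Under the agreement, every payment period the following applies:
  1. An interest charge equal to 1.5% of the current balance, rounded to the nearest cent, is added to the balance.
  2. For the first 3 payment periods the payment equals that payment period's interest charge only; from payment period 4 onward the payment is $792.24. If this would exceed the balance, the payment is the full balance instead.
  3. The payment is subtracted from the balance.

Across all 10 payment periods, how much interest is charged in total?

Payment period 1: $5,141.31 +$77.12 interest = $5,218.43; pay $77.12 → $5,141.31
Payment period 2: $5,141.31 +$77.12 interest = $5,218.43; pay $77.12 → $5,141.31
Payment period 3: $5,141.31 +$77.12 interest = $5,218.43; pay $77.12 → $5,141.31
Payment period 4: $5,141.31 +$77.12 interest = $5,218.43; pay $792.24 → $4,426.19
Payment period 5: $4,426.19 +$66.39 interest = $4,492.58; pay $792.24 → $3,700.34
Payment period 6: $3,700.34 +$55.51 interest = $3,755.85; pay $792.24 → $2,963.61
Payment period 7: $2,963.61 +$44.45 interest = $3,008.06; pay $792.24 → $2,215.82
Payment period 8: $2,215.82 +$33.24 interest = $2,249.06; pay $792.24 → $1,456.82
Payment period 9: $1,456.82 +$21.85 interest = $1,478.67; pay $792.24 → $686.43
Payment period 10: $686.43 +$10.30 interest = $696.73; pay $696.73 → $0.00
Total interest: $77.12 + $77.12 + $77.12 + $77.12 + $66.39 + $55.51 + $44.45 + $33.24 + $21.85 + $10.30 = $540.22

$540.22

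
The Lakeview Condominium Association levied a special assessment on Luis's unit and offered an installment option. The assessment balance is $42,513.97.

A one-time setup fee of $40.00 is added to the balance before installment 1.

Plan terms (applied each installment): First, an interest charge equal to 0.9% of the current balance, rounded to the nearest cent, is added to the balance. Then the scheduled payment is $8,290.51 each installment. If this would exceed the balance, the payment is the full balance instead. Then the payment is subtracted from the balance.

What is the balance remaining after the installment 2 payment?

Installment 1: opening $42,553.97; interest $382.99 → $42,936.96; payment $8,290.51; balance $34,646.45
Installment 2: opening $34,646.45; interest $311.82 → $34,958.27; payment $8,290.51; balance $26,667.76

$26,667.76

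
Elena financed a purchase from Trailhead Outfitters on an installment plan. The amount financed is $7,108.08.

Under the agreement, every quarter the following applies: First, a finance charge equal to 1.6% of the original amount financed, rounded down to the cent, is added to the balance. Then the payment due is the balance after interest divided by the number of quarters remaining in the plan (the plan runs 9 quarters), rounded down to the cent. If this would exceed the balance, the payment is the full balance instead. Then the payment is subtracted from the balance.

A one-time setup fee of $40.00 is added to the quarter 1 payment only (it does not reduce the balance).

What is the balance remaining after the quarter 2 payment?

$5,716.47

Quarter 1: opening $7,108.08; interest $113.72 → $7,221.80; payment $802.42 (+ $40.00 fee); balance $6,419.38
Quarter 2: opening $6,419.38; interest $113.72 → $6,533.10; payment $816.63; balance $5,716.47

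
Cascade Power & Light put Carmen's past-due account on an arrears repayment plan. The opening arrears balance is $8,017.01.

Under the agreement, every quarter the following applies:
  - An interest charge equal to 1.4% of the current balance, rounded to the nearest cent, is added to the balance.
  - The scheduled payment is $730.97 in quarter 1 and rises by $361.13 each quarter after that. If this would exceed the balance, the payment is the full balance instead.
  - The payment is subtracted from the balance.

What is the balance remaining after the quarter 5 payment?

Quarter 1: $8,017.01 +$112.24 interest = $8,129.25; pay $730.97 → $7,398.28
Quarter 2: $7,398.28 +$103.58 interest = $7,501.86; pay $1,092.10 → $6,409.76
Quarter 3: $6,409.76 +$89.74 interest = $6,499.50; pay $1,453.23 → $5,046.27
Quarter 4: $5,046.27 +$70.65 interest = $5,116.92; pay $1,814.36 → $3,302.56
Quarter 5: $3,302.56 +$46.24 interest = $3,348.80; pay $2,175.49 → $1,173.31

$1,173.31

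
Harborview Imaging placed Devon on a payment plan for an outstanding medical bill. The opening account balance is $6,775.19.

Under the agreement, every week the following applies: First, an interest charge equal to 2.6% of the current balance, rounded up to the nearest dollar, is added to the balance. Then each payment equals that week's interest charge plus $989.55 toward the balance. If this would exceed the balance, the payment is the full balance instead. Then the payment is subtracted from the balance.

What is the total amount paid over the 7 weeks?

$7,471.19

# | Opening | Interest | Payment | End bal
1 | $6,775.19 | $177.00 | $1,166.55 | $5,785.64
2 | $5,785.64 | $151.00 | $1,140.55 | $4,796.09
3 | $4,796.09 | $125.00 | $1,114.55 | $3,806.54
4 | $3,806.54 | $99.00 | $1,088.55 | $2,816.99
5 | $2,816.99 | $74.00 | $1,063.55 | $1,827.44
6 | $1,827.44 | $48.00 | $1,037.55 | $837.89
7 | $837.89 | $22.00 | $859.89 | $0.00
Total paid: $7,471.19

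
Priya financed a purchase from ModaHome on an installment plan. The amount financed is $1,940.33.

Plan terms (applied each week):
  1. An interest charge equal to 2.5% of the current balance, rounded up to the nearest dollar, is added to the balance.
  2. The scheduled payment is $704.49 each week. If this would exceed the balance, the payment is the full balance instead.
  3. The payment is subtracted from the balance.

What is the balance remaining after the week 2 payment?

# | Opening | Interest | Payment | End bal
1 | $1,940.33 | $49.00 | $704.49 | $1,284.84
2 | $1,284.84 | $33.00 | $704.49 | $613.35

$613.35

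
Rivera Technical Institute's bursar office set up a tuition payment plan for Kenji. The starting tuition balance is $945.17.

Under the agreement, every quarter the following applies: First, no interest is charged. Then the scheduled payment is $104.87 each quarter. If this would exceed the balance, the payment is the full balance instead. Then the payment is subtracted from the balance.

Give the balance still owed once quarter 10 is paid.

$0.00

# | Opening | Payment | End bal
1 | $945.17 | $104.87 | $840.30
2 | $840.30 | $104.87 | $735.43
3 | $735.43 | $104.87 | $630.56
4 | $630.56 | $104.87 | $525.69
5 | $525.69 | $104.87 | $420.82
6 | $420.82 | $104.87 | $315.95
7 | $315.95 | $104.87 | $211.08
8 | $211.08 | $104.87 | $106.21
9 | $106.21 | $104.87 | $1.34
10 | $1.34 | $1.34 | $0.00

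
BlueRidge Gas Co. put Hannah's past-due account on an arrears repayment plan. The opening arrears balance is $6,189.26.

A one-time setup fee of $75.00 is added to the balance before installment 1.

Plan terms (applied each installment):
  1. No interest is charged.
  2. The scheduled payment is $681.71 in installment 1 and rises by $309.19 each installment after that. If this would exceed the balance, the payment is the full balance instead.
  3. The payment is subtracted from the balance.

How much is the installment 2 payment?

$990.90

# | Opening | Payment | End bal
1 | $6,264.26 | $681.71 | $5,582.55
2 | $5,582.55 | $990.90 | $4,591.65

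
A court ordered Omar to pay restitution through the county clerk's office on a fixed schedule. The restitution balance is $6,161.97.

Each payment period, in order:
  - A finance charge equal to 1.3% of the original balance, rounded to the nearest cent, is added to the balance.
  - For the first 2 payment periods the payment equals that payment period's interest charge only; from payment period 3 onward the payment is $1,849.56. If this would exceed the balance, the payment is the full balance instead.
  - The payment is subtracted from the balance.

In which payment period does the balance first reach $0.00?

Payment period 1: opening $6,161.97; interest $80.11 → $6,242.08; payment $80.11; balance $6,161.97
Payment period 2: opening $6,161.97; interest $80.11 → $6,242.08; payment $80.11; balance $6,161.97
Payment period 3: opening $6,161.97; interest $80.11 → $6,242.08; payment $1,849.56; balance $4,392.52
Payment period 4: opening $4,392.52; interest $80.11 → $4,472.63; payment $1,849.56; balance $2,623.07
Payment period 5: opening $2,623.07; interest $80.11 → $2,703.18; payment $1,849.56; balance $853.62
Payment period 6: opening $853.62; interest $80.11 → $933.73; payment $933.73; balance $0.00
Balance reaches $0.00 in payment period 6.

6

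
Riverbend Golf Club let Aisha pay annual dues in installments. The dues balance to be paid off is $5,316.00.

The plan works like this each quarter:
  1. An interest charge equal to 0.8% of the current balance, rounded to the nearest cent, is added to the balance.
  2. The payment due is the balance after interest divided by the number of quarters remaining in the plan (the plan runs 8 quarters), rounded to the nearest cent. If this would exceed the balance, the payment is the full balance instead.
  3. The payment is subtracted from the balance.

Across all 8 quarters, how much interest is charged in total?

Quarter 1: opening $5,316.00; interest $42.53 → $5,358.53; payment $669.82; balance $4,688.71
Quarter 2: opening $4,688.71; interest $37.51 → $4,726.22; payment $675.17; balance $4,051.05
Quarter 3: opening $4,051.05; interest $32.41 → $4,083.46; payment $680.58; balance $3,402.88
Quarter 4: opening $3,402.88; interest $27.22 → $3,430.10; payment $686.02; balance $2,744.08
Quarter 5: opening $2,744.08; interest $21.95 → $2,766.03; payment $691.51; balance $2,074.52
Quarter 6: opening $2,074.52; interest $16.60 → $2,091.12; payment $697.04; balance $1,394.08
Quarter 7: opening $1,394.08; interest $11.15 → $1,405.23; payment $702.62; balance $702.61
Quarter 8: opening $702.61; interest $5.62 → $708.23; payment $708.23; balance $0.00
Total interest: $42.53 + $37.51 + $32.41 + $27.22 + $21.95 + $16.60 + $11.15 + $5.62 = $194.99

$194.99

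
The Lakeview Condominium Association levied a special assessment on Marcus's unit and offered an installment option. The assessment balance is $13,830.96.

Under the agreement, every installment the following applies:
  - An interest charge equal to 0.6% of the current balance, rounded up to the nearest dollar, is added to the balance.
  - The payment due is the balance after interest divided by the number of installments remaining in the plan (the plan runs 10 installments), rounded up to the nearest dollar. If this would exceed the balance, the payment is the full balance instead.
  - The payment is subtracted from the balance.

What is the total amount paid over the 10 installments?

$14,299.96

Installment 1: opening $13,830.96; interest $83.00 → $13,913.96; payment $1,392.00; balance $12,521.96
Installment 2: opening $12,521.96; interest $76.00 → $12,597.96; payment $1,400.00; balance $11,197.96
Installment 3: opening $11,197.96; interest $68.00 → $11,265.96; payment $1,409.00; balance $9,856.96
Installment 4: opening $9,856.96; interest $60.00 → $9,916.96; payment $1,417.00; balance $8,499.96
Installment 5: opening $8,499.96; interest $51.00 → $8,550.96; payment $1,426.00; balance $7,124.96
Installment 6: opening $7,124.96; interest $43.00 → $7,167.96; payment $1,434.00; balance $5,733.96
Installment 7: opening $5,733.96; interest $35.00 → $5,768.96; payment $1,443.00; balance $4,325.96
Installment 8: opening $4,325.96; interest $26.00 → $4,351.96; payment $1,451.00; balance $2,900.96
Installment 9: opening $2,900.96; interest $18.00 → $2,918.96; payment $1,460.00; balance $1,458.96
Installment 10: opening $1,458.96; interest $9.00 → $1,467.96; payment $1,467.96; balance $0.00
Total paid: $14,299.96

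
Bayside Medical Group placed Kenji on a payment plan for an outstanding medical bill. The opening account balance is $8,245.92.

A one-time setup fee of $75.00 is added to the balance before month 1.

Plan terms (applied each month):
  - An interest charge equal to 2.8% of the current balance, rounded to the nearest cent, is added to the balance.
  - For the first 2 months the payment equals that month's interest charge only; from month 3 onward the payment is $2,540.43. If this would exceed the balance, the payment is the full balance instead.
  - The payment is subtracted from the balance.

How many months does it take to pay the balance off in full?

# | Opening | Interest | Payment | End bal
1 | $8,320.92 | $232.99 | $232.99 | $8,320.92
2 | $8,320.92 | $232.99 | $232.99 | $8,320.92
3 | $8,320.92 | $232.99 | $2,540.43 | $6,013.48
4 | $6,013.48 | $168.38 | $2,540.43 | $3,641.43
5 | $3,641.43 | $101.96 | $2,540.43 | $1,202.96
6 | $1,202.96 | $33.68 | $1,236.64 | $0.00
Balance reaches $0.00 in month 6.

6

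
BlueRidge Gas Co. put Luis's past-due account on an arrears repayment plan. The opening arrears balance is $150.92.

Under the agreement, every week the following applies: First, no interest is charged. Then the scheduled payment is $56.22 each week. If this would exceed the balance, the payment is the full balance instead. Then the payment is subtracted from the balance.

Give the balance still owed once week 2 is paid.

$38.48

# | Opening | Payment | End bal
1 | $150.92 | $56.22 | $94.70
2 | $94.70 | $56.22 | $38.48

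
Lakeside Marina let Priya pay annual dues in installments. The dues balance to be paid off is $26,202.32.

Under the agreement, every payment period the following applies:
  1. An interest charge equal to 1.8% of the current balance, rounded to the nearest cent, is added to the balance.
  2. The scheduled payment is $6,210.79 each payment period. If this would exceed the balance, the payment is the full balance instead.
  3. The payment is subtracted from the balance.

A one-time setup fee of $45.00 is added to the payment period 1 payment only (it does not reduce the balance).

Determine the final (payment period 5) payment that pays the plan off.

$2,665.56

Payment period 1: opening $26,202.32; interest $471.64 → $26,673.96; payment $6,210.79 (+ $45.00 fee); balance $20,463.17
Payment period 2: opening $20,463.17; interest $368.34 → $20,831.51; payment $6,210.79; balance $14,620.72
Payment period 3: opening $14,620.72; interest $263.17 → $14,883.89; payment $6,210.79; balance $8,673.10
Payment period 4: opening $8,673.10; interest $156.12 → $8,829.22; payment $6,210.79; balance $2,618.43
Payment period 5: opening $2,618.43; interest $47.13 → $2,665.56; payment $2,665.56; balance $0.00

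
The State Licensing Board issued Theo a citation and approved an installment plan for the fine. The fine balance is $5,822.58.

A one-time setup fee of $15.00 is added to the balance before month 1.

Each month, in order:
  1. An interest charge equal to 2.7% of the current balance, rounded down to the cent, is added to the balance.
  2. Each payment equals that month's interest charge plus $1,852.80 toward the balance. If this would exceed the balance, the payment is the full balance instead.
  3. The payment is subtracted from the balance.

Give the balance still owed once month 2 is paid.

$2,131.98

Month 1: opening $5,837.58; interest $157.61 → $5,995.19; payment $2,010.41; balance $3,984.78
Month 2: opening $3,984.78; interest $107.58 → $4,092.36; payment $1,960.38; balance $2,131.98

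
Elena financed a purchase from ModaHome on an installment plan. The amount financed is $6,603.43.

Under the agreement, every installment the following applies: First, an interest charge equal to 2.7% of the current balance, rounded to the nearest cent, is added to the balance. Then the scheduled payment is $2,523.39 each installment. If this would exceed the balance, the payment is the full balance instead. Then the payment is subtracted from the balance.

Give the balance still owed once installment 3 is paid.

Installment 1: $6,603.43 +$178.29 interest = $6,781.72; pay $2,523.39 → $4,258.33
Installment 2: $4,258.33 +$114.97 interest = $4,373.30; pay $2,523.39 → $1,849.91
Installment 3: $1,849.91 +$49.95 interest = $1,899.86; pay $1,899.86 → $0.00

$0.00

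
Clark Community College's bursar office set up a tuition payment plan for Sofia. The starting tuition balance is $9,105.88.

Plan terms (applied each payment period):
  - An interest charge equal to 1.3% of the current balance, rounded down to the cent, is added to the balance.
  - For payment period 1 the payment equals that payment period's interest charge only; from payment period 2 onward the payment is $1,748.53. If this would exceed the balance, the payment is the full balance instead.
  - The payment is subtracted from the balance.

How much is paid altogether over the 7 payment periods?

# | Opening | Interest | Payment | End bal
1 | $9,105.88 | $118.37 | $118.37 | $9,105.88
2 | $9,105.88 | $118.37 | $1,748.53 | $7,475.72
3 | $7,475.72 | $97.18 | $1,748.53 | $5,824.37
4 | $5,824.37 | $75.71 | $1,748.53 | $4,151.55
5 | $4,151.55 | $53.97 | $1,748.53 | $2,456.99
6 | $2,456.99 | $31.94 | $1,748.53 | $740.40
7 | $740.40 | $9.62 | $750.02 | $0.00
Total paid: $9,611.04

$9,611.04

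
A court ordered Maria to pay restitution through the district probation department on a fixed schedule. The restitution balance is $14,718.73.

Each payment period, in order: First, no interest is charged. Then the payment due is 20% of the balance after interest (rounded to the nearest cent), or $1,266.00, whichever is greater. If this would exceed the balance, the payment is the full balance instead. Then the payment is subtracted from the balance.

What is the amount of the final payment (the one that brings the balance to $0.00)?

Payment period 1: $14,718.73 − $2,943.75 → $11,774.98
Payment period 2: $11,774.98 − $2,355.00 → $9,419.98
Payment period 3: $9,419.98 − $1,884.00 → $7,535.98
Payment period 4: $7,535.98 − $1,507.20 → $6,028.78
Payment period 5: $6,028.78 − $1,266.00 → $4,762.78
Payment period 6: $4,762.78 − $1,266.00 → $3,496.78
Payment period 7: $3,496.78 − $1,266.00 → $2,230.78
Payment period 8: $2,230.78 − $1,266.00 → $964.78
Payment period 9: $964.78 − $964.78 → $0.00

$964.78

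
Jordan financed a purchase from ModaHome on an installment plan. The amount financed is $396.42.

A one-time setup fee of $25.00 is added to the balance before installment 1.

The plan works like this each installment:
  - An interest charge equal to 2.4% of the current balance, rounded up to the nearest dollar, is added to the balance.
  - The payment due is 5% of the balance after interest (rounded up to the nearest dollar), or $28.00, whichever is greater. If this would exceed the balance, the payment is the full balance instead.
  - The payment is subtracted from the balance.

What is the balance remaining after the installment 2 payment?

# | Opening | Interest | Payment | End bal
1 | $421.42 | $11.00 | $28.00 | $404.42
2 | $404.42 | $10.00 | $28.00 | $386.42

$386.42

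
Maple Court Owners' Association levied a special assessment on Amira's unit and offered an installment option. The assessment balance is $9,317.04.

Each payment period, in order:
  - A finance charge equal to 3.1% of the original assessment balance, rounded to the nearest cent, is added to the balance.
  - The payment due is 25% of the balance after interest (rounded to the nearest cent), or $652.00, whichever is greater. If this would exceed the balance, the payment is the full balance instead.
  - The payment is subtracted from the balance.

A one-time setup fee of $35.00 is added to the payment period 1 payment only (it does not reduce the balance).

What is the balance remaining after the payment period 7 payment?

Payment period 1: $9,317.04 +$288.83 interest = $9,605.87; pay $2,401.47 (+ $35.00 fee) → $7,204.40
Payment period 2: $7,204.40 +$288.83 interest = $7,493.23; pay $1,873.31 → $5,619.92
Payment period 3: $5,619.92 +$288.83 interest = $5,908.75; pay $1,477.19 → $4,431.56
Payment period 4: $4,431.56 +$288.83 interest = $4,720.39; pay $1,180.10 → $3,540.29
Payment period 5: $3,540.29 +$288.83 interest = $3,829.12; pay $957.28 → $2,871.84
Payment period 6: $2,871.84 +$288.83 interest = $3,160.67; pay $790.17 → $2,370.50
Payment period 7: $2,370.50 +$288.83 interest = $2,659.33; pay $664.83 → $1,994.50

$1,994.50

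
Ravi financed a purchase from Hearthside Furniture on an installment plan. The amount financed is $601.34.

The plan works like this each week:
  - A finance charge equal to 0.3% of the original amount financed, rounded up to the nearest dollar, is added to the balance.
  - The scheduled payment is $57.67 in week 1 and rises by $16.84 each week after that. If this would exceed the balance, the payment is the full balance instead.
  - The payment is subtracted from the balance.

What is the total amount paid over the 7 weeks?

Week 1: opening $601.34; interest $2.00 → $603.34; payment $57.67; balance $545.67
Week 2: opening $545.67; interest $2.00 → $547.67; payment $74.51; balance $473.16
Week 3: opening $473.16; interest $2.00 → $475.16; payment $91.35; balance $383.81
Week 4: opening $383.81; interest $2.00 → $385.81; payment $108.19; balance $277.62
Week 5: opening $277.62; interest $2.00 → $279.62; payment $125.03; balance $154.59
Week 6: opening $154.59; interest $2.00 → $156.59; payment $141.87; balance $14.72
Week 7: opening $14.72; interest $2.00 → $16.72; payment $16.72; balance $0.00
Total paid: $615.34

$615.34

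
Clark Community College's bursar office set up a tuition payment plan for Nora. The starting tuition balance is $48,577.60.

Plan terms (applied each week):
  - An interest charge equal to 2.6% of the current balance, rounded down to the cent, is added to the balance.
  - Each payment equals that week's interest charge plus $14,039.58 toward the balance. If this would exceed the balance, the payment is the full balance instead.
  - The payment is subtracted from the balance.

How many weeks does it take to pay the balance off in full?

4

Week 1: $48,577.60 +$1,263.01 interest = $49,840.61; pay $15,302.59 → $34,538.02
Week 2: $34,538.02 +$897.98 interest = $35,436.00; pay $14,937.56 → $20,498.44
Week 3: $20,498.44 +$532.95 interest = $21,031.39; pay $14,572.53 → $6,458.86
Week 4: $6,458.86 +$167.93 interest = $6,626.79; pay $6,626.79 → $0.00
Balance reaches $0.00 in week 4.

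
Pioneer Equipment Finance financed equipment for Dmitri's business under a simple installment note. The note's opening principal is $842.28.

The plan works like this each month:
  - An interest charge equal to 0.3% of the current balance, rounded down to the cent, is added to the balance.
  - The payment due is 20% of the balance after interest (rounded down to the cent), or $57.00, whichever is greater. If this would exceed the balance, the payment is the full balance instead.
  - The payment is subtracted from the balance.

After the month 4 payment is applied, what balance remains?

# | Opening | Interest | Payment | End bal
1 | $842.28 | $2.52 | $168.96 | $675.84
2 | $675.84 | $2.02 | $135.57 | $542.29
3 | $542.29 | $1.62 | $108.78 | $435.13
4 | $435.13 | $1.30 | $87.28 | $349.15

$349.15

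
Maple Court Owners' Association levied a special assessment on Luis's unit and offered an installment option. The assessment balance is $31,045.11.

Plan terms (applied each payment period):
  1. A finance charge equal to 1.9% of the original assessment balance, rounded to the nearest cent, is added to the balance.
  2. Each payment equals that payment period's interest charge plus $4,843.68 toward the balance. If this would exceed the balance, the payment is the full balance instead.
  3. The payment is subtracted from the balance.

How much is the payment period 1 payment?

$5,433.54

# | Opening | Interest | Payment | End bal
1 | $31,045.11 | $589.86 | $5,433.54 | $26,201.43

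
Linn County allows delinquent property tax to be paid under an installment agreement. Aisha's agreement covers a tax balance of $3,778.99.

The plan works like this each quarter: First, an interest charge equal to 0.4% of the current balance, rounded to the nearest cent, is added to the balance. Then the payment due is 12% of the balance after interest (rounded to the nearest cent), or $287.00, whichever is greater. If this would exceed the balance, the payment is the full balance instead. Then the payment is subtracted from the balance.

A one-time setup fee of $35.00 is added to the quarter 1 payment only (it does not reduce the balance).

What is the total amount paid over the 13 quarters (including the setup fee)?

# | Opening | Interest | Payment | Fee | End bal
1 | $3,778.99 | $15.12 | $455.29 | $35.00 | $3,338.82
2 | $3,338.82 | $13.36 | $402.26 | — | $2,949.92
3 | $2,949.92 | $11.80 | $355.41 | — | $2,606.31
4 | $2,606.31 | $10.43 | $314.01 | — | $2,302.73
5 | $2,302.73 | $9.21 | $287.00 | — | $2,024.94
6 | $2,024.94 | $8.10 | $287.00 | — | $1,746.04
7 | $1,746.04 | $6.98 | $287.00 | — | $1,466.02
8 | $1,466.02 | $5.86 | $287.00 | — | $1,184.88
9 | $1,184.88 | $4.74 | $287.00 | — | $902.62
10 | $902.62 | $3.61 | $287.00 | — | $619.23
11 | $619.23 | $2.48 | $287.00 | — | $334.71
12 | $334.71 | $1.34 | $287.00 | — | $49.05
13 | $49.05 | $0.20 | $49.25 | — | $0.00
Total paid: $3,907.22

$3,907.22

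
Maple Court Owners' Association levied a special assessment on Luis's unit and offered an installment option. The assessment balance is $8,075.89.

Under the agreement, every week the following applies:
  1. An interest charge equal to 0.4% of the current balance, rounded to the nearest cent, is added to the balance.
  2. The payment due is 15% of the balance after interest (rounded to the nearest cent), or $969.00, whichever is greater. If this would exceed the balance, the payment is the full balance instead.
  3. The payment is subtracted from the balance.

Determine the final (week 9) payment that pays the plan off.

$152.35

Week 1: opening $8,075.89; interest $32.30 → $8,108.19; payment $1,216.23; balance $6,891.96
Week 2: opening $6,891.96; interest $27.57 → $6,919.53; payment $1,037.93; balance $5,881.60
Week 3: opening $5,881.60; interest $23.53 → $5,905.13; payment $969.00; balance $4,936.13
Week 4: opening $4,936.13; interest $19.74 → $4,955.87; payment $969.00; balance $3,986.87
Week 5: opening $3,986.87; interest $15.95 → $4,002.82; payment $969.00; balance $3,033.82
Week 6: opening $3,033.82; interest $12.14 → $3,045.96; payment $969.00; balance $2,076.96
Week 7: opening $2,076.96; interest $8.31 → $2,085.27; payment $969.00; balance $1,116.27
Week 8: opening $1,116.27; interest $4.47 → $1,120.74; payment $969.00; balance $151.74
Week 9: opening $151.74; interest $0.61 → $152.35; payment $152.35; balance $0.00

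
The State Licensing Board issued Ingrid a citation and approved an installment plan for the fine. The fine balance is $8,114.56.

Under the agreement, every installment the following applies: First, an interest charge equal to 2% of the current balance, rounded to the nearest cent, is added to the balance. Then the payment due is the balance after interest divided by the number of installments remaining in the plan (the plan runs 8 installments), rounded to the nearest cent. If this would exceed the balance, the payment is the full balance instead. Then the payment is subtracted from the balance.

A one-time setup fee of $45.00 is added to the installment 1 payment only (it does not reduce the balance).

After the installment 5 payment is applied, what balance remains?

$3,359.67

Installment 1: $8,114.56 +$162.29 interest = $8,276.85; pay $1,034.61 (+ $45.00 fee) → $7,242.24
Installment 2: $7,242.24 +$144.84 interest = $7,387.08; pay $1,055.30 → $6,331.78
Installment 3: $6,331.78 +$126.64 interest = $6,458.42; pay $1,076.40 → $5,382.02
Installment 4: $5,382.02 +$107.64 interest = $5,489.66; pay $1,097.93 → $4,391.73
Installment 5: $4,391.73 +$87.83 interest = $4,479.56; pay $1,119.89 → $3,359.67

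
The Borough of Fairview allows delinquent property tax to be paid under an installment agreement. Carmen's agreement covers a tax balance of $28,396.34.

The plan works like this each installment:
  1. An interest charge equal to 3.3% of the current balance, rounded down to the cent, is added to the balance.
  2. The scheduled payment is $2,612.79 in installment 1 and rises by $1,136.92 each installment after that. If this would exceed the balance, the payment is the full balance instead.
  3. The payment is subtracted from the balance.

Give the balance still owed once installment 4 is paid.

# | Opening | Interest | Payment | End bal
1 | $28,396.34 | $937.07 | $2,612.79 | $26,720.62
2 | $26,720.62 | $881.78 | $3,749.71 | $23,852.69
3 | $23,852.69 | $787.13 | $4,886.63 | $19,753.19
4 | $19,753.19 | $651.85 | $6,023.55 | $14,381.49

$14,381.49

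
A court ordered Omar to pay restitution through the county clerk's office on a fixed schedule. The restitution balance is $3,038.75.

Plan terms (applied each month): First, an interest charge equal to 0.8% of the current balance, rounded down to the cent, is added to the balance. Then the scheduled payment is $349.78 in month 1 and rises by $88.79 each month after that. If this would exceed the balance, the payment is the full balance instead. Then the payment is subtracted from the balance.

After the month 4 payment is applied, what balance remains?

Month 1: opening $3,038.75; interest $24.31 → $3,063.06; payment $349.78; balance $2,713.28
Month 2: opening $2,713.28; interest $21.70 → $2,734.98; payment $438.57; balance $2,296.41
Month 3: opening $2,296.41; interest $18.37 → $2,314.78; payment $527.36; balance $1,787.42
Month 4: opening $1,787.42; interest $14.29 → $1,801.71; payment $616.15; balance $1,185.56

$1,185.56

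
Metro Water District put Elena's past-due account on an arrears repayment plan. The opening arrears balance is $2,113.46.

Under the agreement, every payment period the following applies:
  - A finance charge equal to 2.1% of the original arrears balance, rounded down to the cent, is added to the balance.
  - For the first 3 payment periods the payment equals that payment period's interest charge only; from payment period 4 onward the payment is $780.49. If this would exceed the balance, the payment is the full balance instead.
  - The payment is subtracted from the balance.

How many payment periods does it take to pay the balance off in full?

Payment period 1: $2,113.46 +$44.38 interest = $2,157.84; pay $44.38 → $2,113.46
Payment period 2: $2,113.46 +$44.38 interest = $2,157.84; pay $44.38 → $2,113.46
Payment period 3: $2,113.46 +$44.38 interest = $2,157.84; pay $44.38 → $2,113.46
Payment period 4: $2,113.46 +$44.38 interest = $2,157.84; pay $780.49 → $1,377.35
Payment period 5: $1,377.35 +$44.38 interest = $1,421.73; pay $780.49 → $641.24
Payment period 6: $641.24 +$44.38 interest = $685.62; pay $685.62 → $0.00
Balance reaches $0.00 in payment period 6.

6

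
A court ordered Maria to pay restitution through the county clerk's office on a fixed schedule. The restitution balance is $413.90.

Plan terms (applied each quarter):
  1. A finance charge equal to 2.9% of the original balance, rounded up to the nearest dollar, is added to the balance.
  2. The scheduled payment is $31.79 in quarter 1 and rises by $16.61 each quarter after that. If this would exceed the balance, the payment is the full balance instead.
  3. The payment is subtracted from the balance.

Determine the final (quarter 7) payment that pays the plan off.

$65.01

Quarter 1: opening $413.90; interest $13.00 → $426.90; payment $31.79; balance $395.11
Quarter 2: opening $395.11; interest $13.00 → $408.11; payment $48.40; balance $359.71
Quarter 3: opening $359.71; interest $13.00 → $372.71; payment $65.01; balance $307.70
Quarter 4: opening $307.70; interest $13.00 → $320.70; payment $81.62; balance $239.08
Quarter 5: opening $239.08; interest $13.00 → $252.08; payment $98.23; balance $153.85
Quarter 6: opening $153.85; interest $13.00 → $166.85; payment $114.84; balance $52.01
Quarter 7: opening $52.01; interest $13.00 → $65.01; payment $65.01; balance $0.00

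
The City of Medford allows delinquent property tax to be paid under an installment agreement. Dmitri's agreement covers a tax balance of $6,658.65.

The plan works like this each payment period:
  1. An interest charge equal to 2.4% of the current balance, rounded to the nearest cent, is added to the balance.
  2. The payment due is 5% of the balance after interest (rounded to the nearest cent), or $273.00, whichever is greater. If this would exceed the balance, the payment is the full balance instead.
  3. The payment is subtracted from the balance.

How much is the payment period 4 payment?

Payment period 1: $6,658.65 +$159.81 interest = $6,818.46; pay $340.92 → $6,477.54
Payment period 2: $6,477.54 +$155.46 interest = $6,633.00; pay $331.65 → $6,301.35
Payment period 3: $6,301.35 +$151.23 interest = $6,452.58; pay $322.63 → $6,129.95
Payment period 4: $6,129.95 +$147.12 interest = $6,277.07; pay $313.85 → $5,963.22

$313.85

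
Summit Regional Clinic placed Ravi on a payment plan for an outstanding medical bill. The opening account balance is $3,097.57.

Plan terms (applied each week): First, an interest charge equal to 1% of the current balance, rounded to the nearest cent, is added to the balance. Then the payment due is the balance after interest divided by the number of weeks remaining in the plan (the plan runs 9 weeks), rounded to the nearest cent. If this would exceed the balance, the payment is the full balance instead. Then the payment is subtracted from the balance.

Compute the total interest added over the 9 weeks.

$159.10

Week 1: opening $3,097.57; interest $30.98 → $3,128.55; payment $347.62; balance $2,780.93
Week 2: opening $2,780.93; interest $27.81 → $2,808.74; payment $351.09; balance $2,457.65
Week 3: opening $2,457.65; interest $24.58 → $2,482.23; payment $354.60; balance $2,127.63
Week 4: opening $2,127.63; interest $21.28 → $2,148.91; payment $358.15; balance $1,790.76
Week 5: opening $1,790.76; interest $17.91 → $1,808.67; payment $361.73; balance $1,446.94
Week 6: opening $1,446.94; interest $14.47 → $1,461.41; payment $365.35; balance $1,096.06
Week 7: opening $1,096.06; interest $10.96 → $1,107.02; payment $369.01; balance $738.01
Week 8: opening $738.01; interest $7.38 → $745.39; payment $372.70; balance $372.69
Week 9: opening $372.69; interest $3.73 → $376.42; payment $376.42; balance $0.00
Total interest: $30.98 + $27.81 + $24.58 + $21.28 + $17.91 + $14.47 + $10.96 + $7.38 + $3.73 = $159.10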